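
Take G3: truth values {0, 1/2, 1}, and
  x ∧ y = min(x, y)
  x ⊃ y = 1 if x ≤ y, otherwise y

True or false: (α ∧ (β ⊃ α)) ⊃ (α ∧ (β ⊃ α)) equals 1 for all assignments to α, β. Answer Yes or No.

Yes

α = 0, β = 0 ↦ 1
α = 0, β = 1/2 ↦ 1
α = 0, β = 1 ↦ 1
α = 1/2, β = 0 ↦ 1
α = 1/2, β = 1/2 ↦ 1
α = 1/2, β = 1 ↦ 1
α = 1, β = 0 ↦ 1
α = 1, β = 1/2 ↦ 1
α = 1, β = 1 ↦ 1
Every assignment gives a value ≥ 1.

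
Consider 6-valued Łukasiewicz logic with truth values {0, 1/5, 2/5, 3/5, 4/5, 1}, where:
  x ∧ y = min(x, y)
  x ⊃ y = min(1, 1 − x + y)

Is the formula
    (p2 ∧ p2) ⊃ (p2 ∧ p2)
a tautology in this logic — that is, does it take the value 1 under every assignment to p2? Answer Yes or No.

p2 = 0 ↦ 1
p2 = 1/5 ↦ 1
p2 = 2/5 ↦ 1
p2 = 3/5 ↦ 1
p2 = 4/5 ↦ 1
p2 = 1 ↦ 1
Every assignment gives a value ≥ 1.

Yes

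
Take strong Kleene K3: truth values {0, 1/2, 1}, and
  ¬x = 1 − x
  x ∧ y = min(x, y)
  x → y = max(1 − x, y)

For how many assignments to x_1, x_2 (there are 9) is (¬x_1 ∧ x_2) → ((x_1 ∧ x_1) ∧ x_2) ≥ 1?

x_1 = 0, x_2 = 0 ↦ 1  ≥
x_1 = 0, x_2 = 1/2 ↦ 1/2  <
x_1 = 0, x_2 = 1 ↦ 0  <
x_1 = 1/2, x_2 = 0 ↦ 1  ≥
x_1 = 1/2, x_2 = 1/2 ↦ 1/2  <
x_1 = 1/2, x_2 = 1 ↦ 1/2  <
x_1 = 1, x_2 = 0 ↦ 1  ≥
x_1 = 1, x_2 = 1/2 ↦ 1  ≥
x_1 = 1, x_2 = 1 ↦ 1  ≥
So 5 of the 9 assignments meet the threshold.

5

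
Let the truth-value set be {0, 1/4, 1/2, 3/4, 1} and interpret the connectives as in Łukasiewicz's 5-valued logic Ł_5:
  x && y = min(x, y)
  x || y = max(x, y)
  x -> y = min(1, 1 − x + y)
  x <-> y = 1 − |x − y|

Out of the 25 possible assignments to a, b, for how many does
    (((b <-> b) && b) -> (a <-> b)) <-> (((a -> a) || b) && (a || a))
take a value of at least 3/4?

value 1: 9 assignments (counts)
value 3/4: 4 assignments (counts)
value 1/2: 6 assignments
value 1/4: 3 assignments
value 0: 3 assignments
So 13 of the 25 assignments meet the threshold.

13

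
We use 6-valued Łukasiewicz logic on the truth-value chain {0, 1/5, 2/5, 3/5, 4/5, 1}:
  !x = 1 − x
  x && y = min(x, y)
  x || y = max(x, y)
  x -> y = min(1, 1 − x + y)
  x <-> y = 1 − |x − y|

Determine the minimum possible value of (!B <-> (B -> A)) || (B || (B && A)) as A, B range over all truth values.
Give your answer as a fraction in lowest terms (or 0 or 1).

Take A = 2/5, B = 2/5:
!B = !2/5 = 3/5
B -> A = 2/5 -> 2/5 = 1
!B <-> (B -> A) = 3/5 <-> 1 = 3/5
B && A = 2/5 && 2/5 = 2/5
B || (B && A) = 2/5 || 2/5 = 2/5
(!B <-> (B -> A)) || (B || (B && A)) = 3/5 || 2/5 = 3/5
No assignment yields a value below 3/5, so this is the minimum.

3/5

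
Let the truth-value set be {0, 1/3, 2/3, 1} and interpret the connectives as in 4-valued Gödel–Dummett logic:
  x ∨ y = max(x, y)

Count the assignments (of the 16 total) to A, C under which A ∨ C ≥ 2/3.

12

A = 0, C = 0 ↦ 0  <
A = 0, C = 1/3 ↦ 1/3  <
A = 0, C = 2/3 ↦ 2/3  ≥
A = 0, C = 1 ↦ 1  ≥
A = 1/3, C = 0 ↦ 1/3  <
A = 1/3, C = 1/3 ↦ 1/3  <
A = 1/3, C = 2/3 ↦ 2/3  ≥
A = 1/3, C = 1 ↦ 1  ≥
A = 2/3, C = 0 ↦ 2/3  ≥
A = 2/3, C = 1/3 ↦ 2/3  ≥
A = 2/3, C = 2/3 ↦ 2/3  ≥
A = 2/3, C = 1 ↦ 1  ≥
A = 1, C = 0 ↦ 1  ≥
A = 1, C = 1/3 ↦ 1  ≥
A = 1, C = 2/3 ↦ 1  ≥
A = 1, C = 1 ↦ 1  ≥
So 12 of the 16 assignments meet the threshold.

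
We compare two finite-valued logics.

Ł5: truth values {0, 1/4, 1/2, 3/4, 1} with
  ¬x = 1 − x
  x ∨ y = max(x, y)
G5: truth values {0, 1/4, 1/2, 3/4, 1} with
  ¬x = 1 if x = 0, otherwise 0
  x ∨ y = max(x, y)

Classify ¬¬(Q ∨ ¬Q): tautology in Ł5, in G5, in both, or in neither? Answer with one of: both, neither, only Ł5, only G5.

only G5

In Ł5: at Q = 1/4 the value is 3/4 — not a tautology.
In G5: every assignment gives 1 — tautology.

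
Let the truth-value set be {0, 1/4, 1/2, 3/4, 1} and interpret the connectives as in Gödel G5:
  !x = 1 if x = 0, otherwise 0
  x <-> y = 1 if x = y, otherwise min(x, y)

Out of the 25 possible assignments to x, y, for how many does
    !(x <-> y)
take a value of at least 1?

value 1: 8 assignments (counts)
value 0: 17 assignments
So 8 of the 25 assignments meet the threshold.

8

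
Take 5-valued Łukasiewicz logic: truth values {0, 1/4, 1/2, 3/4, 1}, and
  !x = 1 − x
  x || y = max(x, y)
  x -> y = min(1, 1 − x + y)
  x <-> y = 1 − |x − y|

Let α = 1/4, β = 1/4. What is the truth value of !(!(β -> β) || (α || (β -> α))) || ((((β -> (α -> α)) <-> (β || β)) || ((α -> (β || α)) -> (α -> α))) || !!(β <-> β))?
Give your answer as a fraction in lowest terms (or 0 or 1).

β -> β = 1/4 -> 1/4 = 1
!(β -> β) = !1 = 0
β -> α = 1/4 -> 1/4 = 1
α || (β -> α) = 1/4 || 1 = 1
!(β -> β) || (α || (β -> α)) = 0 || 1 = 1
!(!(β -> β) || (α || (β -> α))) = !1 = 0
α -> α = 1/4 -> 1/4 = 1
β -> (α -> α) = 1/4 -> 1 = 1
β || β = 1/4 || 1/4 = 1/4
(β -> (α -> α)) <-> (β || β) = 1 <-> 1/4 = 1/4
β || α = 1/4 || 1/4 = 1/4
α -> (β || α) = 1/4 -> 1/4 = 1
α -> α = 1/4 -> 1/4 = 1
(α -> (β || α)) -> (α -> α) = 1 -> 1 = 1
((β -> (α -> α)) <-> (β || β)) || ((α -> (β || α)) -> (α -> α)) = 1/4 || 1 = 1
β <-> β = 1/4 <-> 1/4 = 1
!(β <-> β) = !1 = 0
!!(β <-> β) = !0 = 1
(((β -> (α -> α)) <-> (β || β)) || ((α -> (β || α)) -> (α -> α))) || !!(β <-> β) = 1 || 1 = 1
!(!(β -> β) || (α || (β -> α))) || ((((β -> (α -> α)) <-> (β || β)) || ((α -> (β || α)) -> (α -> α))) || !!(β <-> β)) = 0 || 1 = 1

1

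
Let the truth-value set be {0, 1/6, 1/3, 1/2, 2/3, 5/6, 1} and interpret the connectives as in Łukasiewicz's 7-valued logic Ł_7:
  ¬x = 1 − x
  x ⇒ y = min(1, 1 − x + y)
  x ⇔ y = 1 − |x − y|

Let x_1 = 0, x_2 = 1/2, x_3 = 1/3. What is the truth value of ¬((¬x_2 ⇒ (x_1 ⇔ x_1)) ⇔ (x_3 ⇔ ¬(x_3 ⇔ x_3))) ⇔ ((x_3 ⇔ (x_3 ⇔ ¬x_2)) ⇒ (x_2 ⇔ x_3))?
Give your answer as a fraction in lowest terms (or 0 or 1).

1/3

¬x_2 = ¬1/2 = 1/2
x_1 ⇔ x_1 = 0 ⇔ 0 = 1
¬x_2 ⇒ (x_1 ⇔ x_1) = 1/2 ⇒ 1 = 1
x_3 ⇔ x_3 = 1/3 ⇔ 1/3 = 1
¬(x_3 ⇔ x_3) = ¬1 = 0
x_3 ⇔ ¬(x_3 ⇔ x_3) = 1/3 ⇔ 0 = 2/3
(¬x_2 ⇒ (x_1 ⇔ x_1)) ⇔ (x_3 ⇔ ¬(x_3 ⇔ x_3)) = 1 ⇔ 2/3 = 2/3
¬((¬x_2 ⇒ (x_1 ⇔ x_1)) ⇔ (x_3 ⇔ ¬(x_3 ⇔ x_3))) = ¬2/3 = 1/3
¬x_2 = ¬1/2 = 1/2
x_3 ⇔ ¬x_2 = 1/3 ⇔ 1/2 = 5/6
x_3 ⇔ (x_3 ⇔ ¬x_2) = 1/3 ⇔ 5/6 = 1/2
x_2 ⇔ x_3 = 1/2 ⇔ 1/3 = 5/6
(x_3 ⇔ (x_3 ⇔ ¬x_2)) ⇒ (x_2 ⇔ x_3) = 1/2 ⇒ 5/6 = 1
¬((¬x_2 ⇒ (x_1 ⇔ x_1)) ⇔ (x_3 ⇔ ¬(x_3 ⇔ x_3))) ⇔ ((x_3 ⇔ (x_3 ⇔ ¬x_2)) ⇒ (x_2 ⇔ x_3)) = 1/3 ⇔ 1 = 1/3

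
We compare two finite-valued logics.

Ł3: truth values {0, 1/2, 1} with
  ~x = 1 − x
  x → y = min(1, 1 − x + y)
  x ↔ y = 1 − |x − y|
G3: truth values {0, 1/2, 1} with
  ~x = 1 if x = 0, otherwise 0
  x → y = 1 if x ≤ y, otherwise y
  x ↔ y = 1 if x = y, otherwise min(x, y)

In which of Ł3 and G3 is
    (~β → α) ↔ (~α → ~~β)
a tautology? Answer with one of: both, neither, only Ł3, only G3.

only Ł3

In Ł3: every assignment gives 1 — tautology.
In G3: at α = 1/2, β = 0 the value is 1/2 — not a tautology.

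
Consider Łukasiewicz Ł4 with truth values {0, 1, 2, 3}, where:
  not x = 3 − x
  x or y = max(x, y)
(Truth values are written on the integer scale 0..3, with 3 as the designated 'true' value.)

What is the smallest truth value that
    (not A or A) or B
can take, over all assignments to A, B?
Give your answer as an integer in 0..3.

Take A = 1, B = 0:
not A = not 1 = 2
not A or A = 2 or 1 = 2
(not A or A) or B = 2 or 0 = 2
No assignment yields a value below 2, so this is the minimum.

2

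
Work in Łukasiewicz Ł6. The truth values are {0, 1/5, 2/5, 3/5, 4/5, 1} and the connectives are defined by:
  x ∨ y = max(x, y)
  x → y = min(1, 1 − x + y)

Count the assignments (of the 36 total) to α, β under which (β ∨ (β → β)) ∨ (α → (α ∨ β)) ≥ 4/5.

36

value 1: 36 assignments (counts)
So 36 of the 36 assignments meet the threshold.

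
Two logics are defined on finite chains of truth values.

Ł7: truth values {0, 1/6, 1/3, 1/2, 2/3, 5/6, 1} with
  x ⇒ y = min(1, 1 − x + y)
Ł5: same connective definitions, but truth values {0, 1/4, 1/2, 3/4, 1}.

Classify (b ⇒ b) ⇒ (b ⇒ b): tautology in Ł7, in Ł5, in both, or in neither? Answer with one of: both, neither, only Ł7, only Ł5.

In Ł7: every assignment gives 1 — tautology.
In Ł5: every assignment gives 1 — tautology.

both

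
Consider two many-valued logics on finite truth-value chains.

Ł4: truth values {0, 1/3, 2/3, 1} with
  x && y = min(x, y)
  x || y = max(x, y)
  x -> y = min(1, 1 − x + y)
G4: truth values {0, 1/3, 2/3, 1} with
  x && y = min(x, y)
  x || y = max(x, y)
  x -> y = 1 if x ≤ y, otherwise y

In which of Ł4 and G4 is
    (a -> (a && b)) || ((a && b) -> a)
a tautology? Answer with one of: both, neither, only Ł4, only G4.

both

In Ł4: every assignment gives 1 — tautology.
In G4: every assignment gives 1 — tautology.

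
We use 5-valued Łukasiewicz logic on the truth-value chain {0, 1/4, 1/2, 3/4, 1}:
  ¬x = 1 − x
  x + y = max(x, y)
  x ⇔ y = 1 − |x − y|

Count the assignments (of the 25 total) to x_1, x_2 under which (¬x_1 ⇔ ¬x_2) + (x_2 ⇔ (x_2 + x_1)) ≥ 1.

15

value 1: 15 assignments (counts)
value 3/4: 4 assignments
value 1/2: 3 assignments
value 1/4: 2 assignments
value 0: 1 assignment
So 15 of the 25 assignments meet the threshold.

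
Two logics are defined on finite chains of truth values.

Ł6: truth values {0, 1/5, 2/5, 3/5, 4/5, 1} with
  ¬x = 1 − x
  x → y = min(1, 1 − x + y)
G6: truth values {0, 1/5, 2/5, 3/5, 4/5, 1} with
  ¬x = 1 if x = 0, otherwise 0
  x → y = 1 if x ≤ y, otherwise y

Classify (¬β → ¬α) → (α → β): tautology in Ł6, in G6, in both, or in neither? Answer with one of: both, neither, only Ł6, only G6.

only Ł6

In Ł6: every assignment gives 1 — tautology.
In G6: at α = 2/5, β = 1/5 the value is 1/5 — not a tautology.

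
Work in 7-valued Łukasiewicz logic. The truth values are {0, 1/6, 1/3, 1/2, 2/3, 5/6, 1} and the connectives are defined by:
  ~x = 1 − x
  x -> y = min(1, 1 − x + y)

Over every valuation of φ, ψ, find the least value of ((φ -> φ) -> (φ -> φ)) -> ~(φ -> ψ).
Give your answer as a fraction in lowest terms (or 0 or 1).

0

Take φ = 0, ψ = 0:
φ -> φ = 0 -> 0 = 1
φ -> φ = 0 -> 0 = 1
(φ -> φ) -> (φ -> φ) = 1 -> 1 = 1
φ -> ψ = 0 -> 0 = 1
~(φ -> ψ) = ~1 = 0
((φ -> φ) -> (φ -> φ)) -> ~(φ -> ψ) = 1 -> 0 = 0
No assignment yields a value below 0, so this is the minimum.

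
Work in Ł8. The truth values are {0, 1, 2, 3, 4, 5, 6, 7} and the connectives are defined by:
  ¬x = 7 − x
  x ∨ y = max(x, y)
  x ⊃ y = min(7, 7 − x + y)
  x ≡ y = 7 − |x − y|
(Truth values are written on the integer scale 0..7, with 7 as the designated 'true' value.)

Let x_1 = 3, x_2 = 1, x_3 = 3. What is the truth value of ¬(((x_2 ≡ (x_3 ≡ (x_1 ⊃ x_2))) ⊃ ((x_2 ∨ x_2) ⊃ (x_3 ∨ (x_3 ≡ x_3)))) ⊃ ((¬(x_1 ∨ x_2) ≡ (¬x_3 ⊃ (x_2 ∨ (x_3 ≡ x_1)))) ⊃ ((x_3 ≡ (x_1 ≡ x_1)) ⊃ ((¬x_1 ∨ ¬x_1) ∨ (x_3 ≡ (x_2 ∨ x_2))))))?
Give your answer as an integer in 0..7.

x_1 ⊃ x_2 = 3 ⊃ 1 = 5
x_3 ≡ (x_1 ⊃ x_2) = 3 ≡ 5 = 5
x_2 ≡ (x_3 ≡ (x_1 ⊃ x_2)) = 1 ≡ 5 = 3
x_2 ∨ x_2 = 1 ∨ 1 = 1
x_3 ≡ x_3 = 3 ≡ 3 = 7
x_3 ∨ (x_3 ≡ x_3) = 3 ∨ 7 = 7
(x_2 ∨ x_2) ⊃ (x_3 ∨ (x_3 ≡ x_3)) = 1 ⊃ 7 = 7
(x_2 ≡ (x_3 ≡ (x_1 ⊃ x_2))) ⊃ ((x_2 ∨ x_2) ⊃ (x_3 ∨ (x_3 ≡ x_3))) = 3 ⊃ 7 = 7
x_1 ∨ x_2 = 3 ∨ 1 = 3
¬(x_1 ∨ x_2) = ¬3 = 4
¬x_3 = ¬3 = 4
x_3 ≡ x_1 = 3 ≡ 3 = 7
x_2 ∨ (x_3 ≡ x_1) = 1 ∨ 7 = 7
¬x_3 ⊃ (x_2 ∨ (x_3 ≡ x_1)) = 4 ⊃ 7 = 7
¬(x_1 ∨ x_2) ≡ (¬x_3 ⊃ (x_2 ∨ (x_3 ≡ x_1))) = 4 ≡ 7 = 4
x_1 ≡ x_1 = 3 ≡ 3 = 7
x_3 ≡ (x_1 ≡ x_1) = 3 ≡ 7 = 3
¬x_1 = ¬3 = 4
¬x_1 = ¬3 = 4
¬x_1 ∨ ¬x_1 = 4 ∨ 4 = 4
x_2 ∨ x_2 = 1 ∨ 1 = 1
x_3 ≡ (x_2 ∨ x_2) = 3 ≡ 1 = 5
(¬x_1 ∨ ¬x_1) ∨ (x_3 ≡ (x_2 ∨ x_2)) = 4 ∨ 5 = 5
(x_3 ≡ (x_1 ≡ x_1)) ⊃ ((¬x_1 ∨ ¬x_1) ∨ (x_3 ≡ (x_2 ∨ x_2))) = 3 ⊃ 5 = 7
(¬(x_1 ∨ x_2) ≡ (¬x_3 ⊃ (x_2 ∨ (x_3 ≡ x_1)))) ⊃ ((x_3 ≡ (x_1 ≡ x_1)) ⊃ ((¬x_1 ∨ ¬x_1) ∨ (x_3 ≡ (x_2 ∨ x_2)))) = 4 ⊃ 7 = 7
((x_2 ≡ (x_3 ≡ (x_1 ⊃ x_2))) ⊃ ((x_2 ∨ x_2) ⊃ (x_3 ∨ (x_3 ≡ x_3)))) ⊃ ((¬(x_1 ∨ x_2) ≡ (¬x_3 ⊃ (x_2 ∨ (x_3 ≡ x_1)))) ⊃ ((x_3 ≡ (x_1 ≡ x_1)) ⊃ ((¬x_1 ∨ ¬x_1) ∨ (x_3 ≡ (x_2 ∨ x_2))))) = 7 ⊃ 7 = 7
¬(((x_2 ≡ (x_3 ≡ (x_1 ⊃ x_2))) ⊃ ((x_2 ∨ x_2) ⊃ (x_3 ∨ (x_3 ≡ x_3)))) ⊃ ((¬(x_1 ∨ x_2) ≡ (¬x_3 ⊃ (x_2 ∨ (x_3 ≡ x_1)))) ⊃ ((x_3 ≡ (x_1 ≡ x_1)) ⊃ ((¬x_1 ∨ ¬x_1) ∨ (x_3 ≡ (x_2 ∨ x_2)))))) = ¬7 = 0

0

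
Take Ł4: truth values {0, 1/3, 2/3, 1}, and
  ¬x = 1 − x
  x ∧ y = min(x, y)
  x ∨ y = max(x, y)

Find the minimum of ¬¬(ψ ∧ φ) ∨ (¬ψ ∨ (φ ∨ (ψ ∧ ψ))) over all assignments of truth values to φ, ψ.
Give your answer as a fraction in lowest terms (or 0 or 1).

Take φ = 0, ψ = 1/3:
ψ ∧ φ = 1/3 ∧ 0 = 0
¬(ψ ∧ φ) = ¬0 = 1
¬¬(ψ ∧ φ) = ¬1 = 0
¬ψ = ¬1/3 = 2/3
ψ ∧ ψ = 1/3 ∧ 1/3 = 1/3
φ ∨ (ψ ∧ ψ) = 0 ∨ 1/3 = 1/3
¬ψ ∨ (φ ∨ (ψ ∧ ψ)) = 2/3 ∨ 1/3 = 2/3
¬¬(ψ ∧ φ) ∨ (¬ψ ∨ (φ ∨ (ψ ∧ ψ))) = 0 ∨ 2/3 = 2/3
No assignment yields a value below 2/3, so this is the minimum.

2/3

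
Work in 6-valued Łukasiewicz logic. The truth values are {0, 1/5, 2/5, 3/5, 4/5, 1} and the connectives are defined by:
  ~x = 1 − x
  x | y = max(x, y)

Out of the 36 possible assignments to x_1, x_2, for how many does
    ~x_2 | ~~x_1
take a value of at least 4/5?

20

value 1: 11 assignments (counts)
value 4/5: 9 assignments (counts)
value 3/5: 7 assignments
value 2/5: 5 assignments
value 1/5: 3 assignments
value 0: 1 assignment
So 20 of the 36 assignments meet the threshold.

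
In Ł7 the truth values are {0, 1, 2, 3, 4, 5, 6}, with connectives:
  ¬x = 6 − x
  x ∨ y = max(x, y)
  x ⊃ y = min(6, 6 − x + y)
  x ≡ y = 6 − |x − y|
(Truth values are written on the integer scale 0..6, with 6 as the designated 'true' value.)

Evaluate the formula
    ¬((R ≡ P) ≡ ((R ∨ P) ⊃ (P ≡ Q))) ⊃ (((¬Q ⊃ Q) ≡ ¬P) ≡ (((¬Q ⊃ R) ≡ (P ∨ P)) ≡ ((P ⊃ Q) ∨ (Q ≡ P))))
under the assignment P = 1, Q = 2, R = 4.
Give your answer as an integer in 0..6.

5

R ≡ P = 4 ≡ 1 = 3
R ∨ P = 4 ∨ 1 = 4
P ≡ Q = 1 ≡ 2 = 5
(R ∨ P) ⊃ (P ≡ Q) = 4 ⊃ 5 = 6
(R ≡ P) ≡ ((R ∨ P) ⊃ (P ≡ Q)) = 3 ≡ 6 = 3
¬((R ≡ P) ≡ ((R ∨ P) ⊃ (P ≡ Q))) = ¬3 = 3
¬Q = ¬2 = 4
¬Q ⊃ Q = 4 ⊃ 2 = 4
¬P = ¬1 = 5
(¬Q ⊃ Q) ≡ ¬P = 4 ≡ 5 = 5
¬Q = ¬2 = 4
¬Q ⊃ R = 4 ⊃ 4 = 6
P ∨ P = 1 ∨ 1 = 1
(¬Q ⊃ R) ≡ (P ∨ P) = 6 ≡ 1 = 1
P ⊃ Q = 1 ⊃ 2 = 6
Q ≡ P = 2 ≡ 1 = 5
(P ⊃ Q) ∨ (Q ≡ P) = 6 ∨ 5 = 6
((¬Q ⊃ R) ≡ (P ∨ P)) ≡ ((P ⊃ Q) ∨ (Q ≡ P)) = 1 ≡ 6 = 1
((¬Q ⊃ Q) ≡ ¬P) ≡ (((¬Q ⊃ R) ≡ (P ∨ P)) ≡ ((P ⊃ Q) ∨ (Q ≡ P))) = 5 ≡ 1 = 2
¬((R ≡ P) ≡ ((R ∨ P) ⊃ (P ≡ Q))) ⊃ (((¬Q ⊃ Q) ≡ ¬P) ≡ (((¬Q ⊃ R) ≡ (P ∨ P)) ≡ ((P ⊃ Q) ∨ (Q ≡ P)))) = 3 ⊃ 2 = 5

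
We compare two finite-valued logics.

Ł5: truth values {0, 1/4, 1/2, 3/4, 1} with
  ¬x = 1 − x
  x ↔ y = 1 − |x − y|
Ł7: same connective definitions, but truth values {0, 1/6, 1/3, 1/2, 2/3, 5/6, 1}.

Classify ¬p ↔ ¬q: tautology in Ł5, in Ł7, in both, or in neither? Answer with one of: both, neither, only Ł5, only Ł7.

neither

In Ł5: at p = 0, q = 1/4 the value is 3/4 — not a tautology.
In Ł7: at p = 0, q = 1/6 the value is 5/6 — not a tautology.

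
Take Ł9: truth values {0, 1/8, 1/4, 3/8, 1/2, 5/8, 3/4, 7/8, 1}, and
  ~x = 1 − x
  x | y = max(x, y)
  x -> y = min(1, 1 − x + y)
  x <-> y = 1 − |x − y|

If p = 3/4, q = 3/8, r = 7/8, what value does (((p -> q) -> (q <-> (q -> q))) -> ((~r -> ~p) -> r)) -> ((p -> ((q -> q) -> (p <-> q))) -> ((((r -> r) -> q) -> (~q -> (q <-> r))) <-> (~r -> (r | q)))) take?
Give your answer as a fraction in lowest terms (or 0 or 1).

p -> q = 3/4 -> 3/8 = 5/8
q -> q = 3/8 -> 3/8 = 1
q <-> (q -> q) = 3/8 <-> 1 = 3/8
(p -> q) -> (q <-> (q -> q)) = 5/8 -> 3/8 = 3/4
~r = ~7/8 = 1/8
~p = ~3/4 = 1/4
~r -> ~p = 1/8 -> 1/4 = 1
(~r -> ~p) -> r = 1 -> 7/8 = 7/8
((p -> q) -> (q <-> (q -> q))) -> ((~r -> ~p) -> r) = 3/4 -> 7/8 = 1
q -> q = 3/8 -> 3/8 = 1
p <-> q = 3/4 <-> 3/8 = 5/8
(q -> q) -> (p <-> q) = 1 -> 5/8 = 5/8
p -> ((q -> q) -> (p <-> q)) = 3/4 -> 5/8 = 7/8
r -> r = 7/8 -> 7/8 = 1
(r -> r) -> q = 1 -> 3/8 = 3/8
~q = ~3/8 = 5/8
q <-> r = 3/8 <-> 7/8 = 1/2
~q -> (q <-> r) = 5/8 -> 1/2 = 7/8
((r -> r) -> q) -> (~q -> (q <-> r)) = 3/8 -> 7/8 = 1
~r = ~7/8 = 1/8
r | q = 7/8 | 3/8 = 7/8
~r -> (r | q) = 1/8 -> 7/8 = 1
(((r -> r) -> q) -> (~q -> (q <-> r))) <-> (~r -> (r | q)) = 1 <-> 1 = 1
(p -> ((q -> q) -> (p <-> q))) -> ((((r -> r) -> q) -> (~q -> (q <-> r))) <-> (~r -> (r | q))) = 7/8 -> 1 = 1
(((p -> q) -> (q <-> (q -> q))) -> ((~r -> ~p) -> r)) -> ((p -> ((q -> q) -> (p <-> q))) -> ((((r -> r) -> q) -> (~q -> (q <-> r))) <-> (~r -> (r | q)))) = 1 -> 1 = 1

1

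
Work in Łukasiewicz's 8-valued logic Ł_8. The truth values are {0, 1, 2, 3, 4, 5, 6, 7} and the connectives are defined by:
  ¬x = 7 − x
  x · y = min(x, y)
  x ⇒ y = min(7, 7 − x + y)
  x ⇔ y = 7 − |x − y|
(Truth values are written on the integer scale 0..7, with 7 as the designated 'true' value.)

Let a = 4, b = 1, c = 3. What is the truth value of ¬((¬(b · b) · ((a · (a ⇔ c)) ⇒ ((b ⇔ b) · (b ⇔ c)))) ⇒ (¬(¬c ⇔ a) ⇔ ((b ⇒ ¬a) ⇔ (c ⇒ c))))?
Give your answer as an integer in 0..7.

b · b = 1 · 1 = 1
¬(b · b) = ¬1 = 6
a ⇔ c = 4 ⇔ 3 = 6
a · (a ⇔ c) = 4 · 6 = 4
b ⇔ b = 1 ⇔ 1 = 7
b ⇔ c = 1 ⇔ 3 = 5
(b ⇔ b) · (b ⇔ c) = 7 · 5 = 5
(a · (a ⇔ c)) ⇒ ((b ⇔ b) · (b ⇔ c)) = 4 ⇒ 5 = 7
¬(b · b) · ((a · (a ⇔ c)) ⇒ ((b ⇔ b) · (b ⇔ c))) = 6 · 7 = 6
¬c = ¬3 = 4
¬c ⇔ a = 4 ⇔ 4 = 7
¬(¬c ⇔ a) = ¬7 = 0
¬a = ¬4 = 3
b ⇒ ¬a = 1 ⇒ 3 = 7
c ⇒ c = 3 ⇒ 3 = 7
(b ⇒ ¬a) ⇔ (c ⇒ c) = 7 ⇔ 7 = 7
¬(¬c ⇔ a) ⇔ ((b ⇒ ¬a) ⇔ (c ⇒ c)) = 0 ⇔ 7 = 0
(¬(b · b) · ((a · (a ⇔ c)) ⇒ ((b ⇔ b) · (b ⇔ c)))) ⇒ (¬(¬c ⇔ a) ⇔ ((b ⇒ ¬a) ⇔ (c ⇒ c))) = 6 ⇒ 0 = 1
¬((¬(b · b) · ((a · (a ⇔ c)) ⇒ ((b ⇔ b) · (b ⇔ c)))) ⇒ (¬(¬c ⇔ a) ⇔ ((b ⇒ ¬a) ⇔ (c ⇒ c)))) = ¬1 = 6

6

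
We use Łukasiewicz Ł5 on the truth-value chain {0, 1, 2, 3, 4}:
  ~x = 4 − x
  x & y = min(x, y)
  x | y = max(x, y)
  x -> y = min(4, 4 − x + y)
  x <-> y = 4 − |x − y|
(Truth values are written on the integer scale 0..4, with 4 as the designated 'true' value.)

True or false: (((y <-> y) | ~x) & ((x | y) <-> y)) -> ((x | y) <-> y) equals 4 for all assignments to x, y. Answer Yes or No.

Yes

At x = 1, y = 2, for instance:
y <-> y = 2 <-> 2 = 4
~x = ~1 = 3
(y <-> y) | ~x = 4 | 3 = 4
x | y = 1 | 2 = 2
(x | y) <-> y = 2 <-> 2 = 4
((y <-> y) | ~x) & ((x | y) <-> y) = 4 & 4 = 4
(((y <-> y) | ~x) & ((x | y) <-> y)) -> ((x | y) <-> y) = 4 -> 4 = 4
and checking the remaining 24 assignments likewise gives ≥ 4 in every case.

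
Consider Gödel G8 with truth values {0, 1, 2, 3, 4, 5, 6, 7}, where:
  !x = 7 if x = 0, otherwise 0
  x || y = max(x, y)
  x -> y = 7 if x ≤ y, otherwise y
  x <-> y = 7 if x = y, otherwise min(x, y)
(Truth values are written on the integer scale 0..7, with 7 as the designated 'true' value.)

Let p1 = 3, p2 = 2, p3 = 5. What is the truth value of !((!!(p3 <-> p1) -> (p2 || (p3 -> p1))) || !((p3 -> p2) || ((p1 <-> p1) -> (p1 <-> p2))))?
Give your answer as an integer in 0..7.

0

p3 <-> p1 = 5 <-> 3 = 3
!(p3 <-> p1) = !3 = 0
!!(p3 <-> p1) = !0 = 7
p3 -> p1 = 5 -> 3 = 3
p2 || (p3 -> p1) = 2 || 3 = 3
!!(p3 <-> p1) -> (p2 || (p3 -> p1)) = 7 -> 3 = 3
p3 -> p2 = 5 -> 2 = 2
p1 <-> p1 = 3 <-> 3 = 7
p1 <-> p2 = 3 <-> 2 = 2
(p1 <-> p1) -> (p1 <-> p2) = 7 -> 2 = 2
(p3 -> p2) || ((p1 <-> p1) -> (p1 <-> p2)) = 2 || 2 = 2
!((p3 -> p2) || ((p1 <-> p1) -> (p1 <-> p2))) = !2 = 0
(!!(p3 <-> p1) -> (p2 || (p3 -> p1))) || !((p3 -> p2) || ((p1 <-> p1) -> (p1 <-> p2))) = 3 || 0 = 3
!((!!(p3 <-> p1) -> (p2 || (p3 -> p1))) || !((p3 -> p2) || ((p1 <-> p1) -> (p1 <-> p2)))) = !3 = 0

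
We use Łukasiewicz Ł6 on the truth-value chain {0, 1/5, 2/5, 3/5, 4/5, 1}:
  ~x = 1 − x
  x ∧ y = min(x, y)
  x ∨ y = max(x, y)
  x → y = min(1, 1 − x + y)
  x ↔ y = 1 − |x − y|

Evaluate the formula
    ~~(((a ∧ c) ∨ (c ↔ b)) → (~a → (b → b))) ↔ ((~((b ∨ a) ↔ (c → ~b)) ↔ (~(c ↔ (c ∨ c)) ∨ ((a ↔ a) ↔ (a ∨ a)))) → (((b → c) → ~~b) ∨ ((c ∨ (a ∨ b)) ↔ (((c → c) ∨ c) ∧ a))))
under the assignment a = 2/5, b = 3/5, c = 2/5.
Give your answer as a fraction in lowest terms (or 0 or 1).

4/5

a ∧ c = 2/5 ∧ 2/5 = 2/5
c ↔ b = 2/5 ↔ 3/5 = 4/5
(a ∧ c) ∨ (c ↔ b) = 2/5 ∨ 4/5 = 4/5
~a = ~2/5 = 3/5
b → b = 3/5 → 3/5 = 1
~a → (b → b) = 3/5 → 1 = 1
((a ∧ c) ∨ (c ↔ b)) → (~a → (b → b)) = 4/5 → 1 = 1
~(((a ∧ c) ∨ (c ↔ b)) → (~a → (b → b))) = ~1 = 0
~~(((a ∧ c) ∨ (c ↔ b)) → (~a → (b → b))) = ~0 = 1
b ∨ a = 3/5 ∨ 2/5 = 3/5
~b = ~3/5 = 2/5
c → ~b = 2/5 → 2/5 = 1
(b ∨ a) ↔ (c → ~b) = 3/5 ↔ 1 = 3/5
~((b ∨ a) ↔ (c → ~b)) = ~3/5 = 2/5
c ∨ c = 2/5 ∨ 2/5 = 2/5
c ↔ (c ∨ c) = 2/5 ↔ 2/5 = 1
~(c ↔ (c ∨ c)) = ~1 = 0
a ↔ a = 2/5 ↔ 2/5 = 1
a ∨ a = 2/5 ∨ 2/5 = 2/5
(a ↔ a) ↔ (a ∨ a) = 1 ↔ 2/5 = 2/5
~(c ↔ (c ∨ c)) ∨ ((a ↔ a) ↔ (a ∨ a)) = 0 ∨ 2/5 = 2/5
~((b ∨ a) ↔ (c → ~b)) ↔ (~(c ↔ (c ∨ c)) ∨ ((a ↔ a) ↔ (a ∨ a))) = 2/5 ↔ 2/5 = 1
b → c = 3/5 → 2/5 = 4/5
~b = ~3/5 = 2/5
~~b = ~2/5 = 3/5
(b → c) → ~~b = 4/5 → 3/5 = 4/5
a ∨ b = 2/5 ∨ 3/5 = 3/5
c ∨ (a ∨ b) = 2/5 ∨ 3/5 = 3/5
c → c = 2/5 → 2/5 = 1
(c → c) ∨ c = 1 ∨ 2/5 = 1
((c → c) ∨ c) ∧ a = 1 ∧ 2/5 = 2/5
(c ∨ (a ∨ b)) ↔ (((c → c) ∨ c) ∧ a) = 3/5 ↔ 2/5 = 4/5
((b → c) → ~~b) ∨ ((c ∨ (a ∨ b)) ↔ (((c → c) ∨ c) ∧ a)) = 4/5 ∨ 4/5 = 4/5
(~((b ∨ a) ↔ (c → ~b)) ↔ (~(c ↔ (c ∨ c)) ∨ ((a ↔ a) ↔ (a ∨ a)))) → (((b → c) → ~~b) ∨ ((c ∨ (a ∨ b)) ↔ (((c → c) ∨ c) ∧ a))) = 1 → 4/5 = 4/5
~~(((a ∧ c) ∨ (c ↔ b)) → (~a → (b → b))) ↔ ((~((b ∨ a) ↔ (c → ~b)) ↔ (~(c ↔ (c ∨ c)) ∨ ((a ↔ a) ↔ (a ∨ a)))) → (((b → c) → ~~b) ∨ ((c ∨ (a ∨ b)) ↔ (((c → c) ∨ c) ∧ a)))) = 1 ↔ 4/5 = 4/5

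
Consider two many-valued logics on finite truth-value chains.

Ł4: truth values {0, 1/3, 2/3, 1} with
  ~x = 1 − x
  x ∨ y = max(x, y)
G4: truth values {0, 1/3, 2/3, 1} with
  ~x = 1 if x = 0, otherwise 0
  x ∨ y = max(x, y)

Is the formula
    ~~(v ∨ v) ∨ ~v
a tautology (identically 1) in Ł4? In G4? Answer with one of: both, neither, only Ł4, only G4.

only G4

In Ł4: at v = 1/3 the value is 2/3 — not a tautology.
In G4: every assignment gives 1 — tautology.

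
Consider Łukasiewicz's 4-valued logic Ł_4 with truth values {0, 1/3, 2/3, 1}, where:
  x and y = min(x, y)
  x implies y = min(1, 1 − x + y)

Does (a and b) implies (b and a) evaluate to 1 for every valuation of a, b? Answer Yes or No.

a = 0, b = 0 ↦ 1
a = 0, b = 1/3 ↦ 1
a = 0, b = 2/3 ↦ 1
a = 0, b = 1 ↦ 1
a = 1/3, b = 0 ↦ 1
a = 1/3, b = 1/3 ↦ 1
a = 1/3, b = 2/3 ↦ 1
a = 1/3, b = 1 ↦ 1
a = 2/3, b = 0 ↦ 1
a = 2/3, b = 1/3 ↦ 1
a = 2/3, b = 2/3 ↦ 1
a = 2/3, b = 1 ↦ 1
a = 1, b = 0 ↦ 1
a = 1, b = 1/3 ↦ 1
a = 1, b = 2/3 ↦ 1
a = 1, b = 1 ↦ 1
Every assignment gives a value ≥ 1.

Yes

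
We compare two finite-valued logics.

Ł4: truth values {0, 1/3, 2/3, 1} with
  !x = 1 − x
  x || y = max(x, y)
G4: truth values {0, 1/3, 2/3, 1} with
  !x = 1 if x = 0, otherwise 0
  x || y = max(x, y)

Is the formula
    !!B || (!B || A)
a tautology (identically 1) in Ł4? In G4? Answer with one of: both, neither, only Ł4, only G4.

only G4

In Ł4: at A = 0, B = 1/3 the value is 2/3 — not a tautology.
In G4: every assignment gives 1 — tautology.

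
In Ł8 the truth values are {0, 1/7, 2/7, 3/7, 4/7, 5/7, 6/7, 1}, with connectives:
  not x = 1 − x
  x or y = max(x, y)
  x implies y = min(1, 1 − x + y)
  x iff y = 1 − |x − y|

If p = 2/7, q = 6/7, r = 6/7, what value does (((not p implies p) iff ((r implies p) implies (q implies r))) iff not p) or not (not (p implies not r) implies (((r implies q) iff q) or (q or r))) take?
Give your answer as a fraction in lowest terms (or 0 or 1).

not p = not 2/7 = 5/7
not p implies p = 5/7 implies 2/7 = 4/7
r implies p = 6/7 implies 2/7 = 3/7
q implies r = 6/7 implies 6/7 = 1
(r implies p) implies (q implies r) = 3/7 implies 1 = 1
(not p implies p) iff ((r implies p) implies (q implies r)) = 4/7 iff 1 = 4/7
not p = not 2/7 = 5/7
((not p implies p) iff ((r implies p) implies (q implies r))) iff not p = 4/7 iff 5/7 = 6/7
not r = not 6/7 = 1/7
p implies not r = 2/7 implies 1/7 = 6/7
not (p implies not r) = not 6/7 = 1/7
r implies q = 6/7 implies 6/7 = 1
(r implies q) iff q = 1 iff 6/7 = 6/7
q or r = 6/7 or 6/7 = 6/7
((r implies q) iff q) or (q or r) = 6/7 or 6/7 = 6/7
not (p implies not r) implies (((r implies q) iff q) or (q or r)) = 1/7 implies 6/7 = 1
not (not (p implies not r) implies (((r implies q) iff q) or (q or r))) = not 1 = 0
(((not p implies p) iff ((r implies p) implies (q implies r))) iff not p) or not (not (p implies not r) implies (((r implies q) iff q) or (q or r))) = 6/7 or 0 = 6/7

6/7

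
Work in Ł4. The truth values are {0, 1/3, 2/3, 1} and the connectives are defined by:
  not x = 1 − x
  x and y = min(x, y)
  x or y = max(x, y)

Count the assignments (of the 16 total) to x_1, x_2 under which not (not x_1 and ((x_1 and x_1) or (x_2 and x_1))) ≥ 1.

x_1 = 0, x_2 = 0 ↦ 1  ≥
x_1 = 0, x_2 = 1/3 ↦ 1  ≥
x_1 = 0, x_2 = 2/3 ↦ 1  ≥
x_1 = 0, x_2 = 1 ↦ 1  ≥
x_1 = 1/3, x_2 = 0 ↦ 2/3  <
x_1 = 1/3, x_2 = 1/3 ↦ 2/3  <
x_1 = 1/3, x_2 = 2/3 ↦ 2/3  <
x_1 = 1/3, x_2 = 1 ↦ 2/3  <
x_1 = 2/3, x_2 = 0 ↦ 2/3  <
x_1 = 2/3, x_2 = 1/3 ↦ 2/3  <
x_1 = 2/3, x_2 = 2/3 ↦ 2/3  <
x_1 = 2/3, x_2 = 1 ↦ 2/3  <
x_1 = 1, x_2 = 0 ↦ 1  ≥
x_1 = 1, x_2 = 1/3 ↦ 1  ≥
x_1 = 1, x_2 = 2/3 ↦ 1  ≥
x_1 = 1, x_2 = 1 ↦ 1  ≥
So 8 of the 16 assignments meet the threshold.

8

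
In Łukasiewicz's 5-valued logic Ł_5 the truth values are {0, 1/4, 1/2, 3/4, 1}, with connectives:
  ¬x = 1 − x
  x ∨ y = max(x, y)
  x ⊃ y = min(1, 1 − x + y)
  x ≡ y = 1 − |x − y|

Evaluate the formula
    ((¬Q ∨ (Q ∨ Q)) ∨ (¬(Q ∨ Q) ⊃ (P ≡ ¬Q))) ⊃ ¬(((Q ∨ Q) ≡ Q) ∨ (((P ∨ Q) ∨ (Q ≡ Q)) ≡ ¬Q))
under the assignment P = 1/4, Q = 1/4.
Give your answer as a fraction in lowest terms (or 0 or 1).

¬Q = ¬1/4 = 3/4
Q ∨ Q = 1/4 ∨ 1/4 = 1/4
¬Q ∨ (Q ∨ Q) = 3/4 ∨ 1/4 = 3/4
Q ∨ Q = 1/4 ∨ 1/4 = 1/4
¬(Q ∨ Q) = ¬1/4 = 3/4
¬Q = ¬1/4 = 3/4
P ≡ ¬Q = 1/4 ≡ 3/4 = 1/2
¬(Q ∨ Q) ⊃ (P ≡ ¬Q) = 3/4 ⊃ 1/2 = 3/4
(¬Q ∨ (Q ∨ Q)) ∨ (¬(Q ∨ Q) ⊃ (P ≡ ¬Q)) = 3/4 ∨ 3/4 = 3/4
Q ∨ Q = 1/4 ∨ 1/4 = 1/4
(Q ∨ Q) ≡ Q = 1/4 ≡ 1/4 = 1
P ∨ Q = 1/4 ∨ 1/4 = 1/4
Q ≡ Q = 1/4 ≡ 1/4 = 1
(P ∨ Q) ∨ (Q ≡ Q) = 1/4 ∨ 1 = 1
¬Q = ¬1/4 = 3/4
((P ∨ Q) ∨ (Q ≡ Q)) ≡ ¬Q = 1 ≡ 3/4 = 3/4
((Q ∨ Q) ≡ Q) ∨ (((P ∨ Q) ∨ (Q ≡ Q)) ≡ ¬Q) = 1 ∨ 3/4 = 1
¬(((Q ∨ Q) ≡ Q) ∨ (((P ∨ Q) ∨ (Q ≡ Q)) ≡ ¬Q)) = ¬1 = 0
((¬Q ∨ (Q ∨ Q)) ∨ (¬(Q ∨ Q) ⊃ (P ≡ ¬Q))) ⊃ ¬(((Q ∨ Q) ≡ Q) ∨ (((P ∨ Q) ∨ (Q ≡ Q)) ≡ ¬Q)) = 3/4 ⊃ 0 = 1/4

1/4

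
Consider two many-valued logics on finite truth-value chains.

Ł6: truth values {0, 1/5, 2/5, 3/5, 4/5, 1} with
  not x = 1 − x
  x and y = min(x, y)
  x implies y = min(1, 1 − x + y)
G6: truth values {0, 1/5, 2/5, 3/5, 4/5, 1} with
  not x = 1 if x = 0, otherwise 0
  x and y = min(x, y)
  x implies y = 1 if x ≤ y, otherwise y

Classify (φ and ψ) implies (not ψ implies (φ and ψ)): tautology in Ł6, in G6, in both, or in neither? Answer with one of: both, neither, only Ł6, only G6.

In Ł6: every assignment gives 1 — tautology.
In G6: every assignment gives 1 — tautology.

both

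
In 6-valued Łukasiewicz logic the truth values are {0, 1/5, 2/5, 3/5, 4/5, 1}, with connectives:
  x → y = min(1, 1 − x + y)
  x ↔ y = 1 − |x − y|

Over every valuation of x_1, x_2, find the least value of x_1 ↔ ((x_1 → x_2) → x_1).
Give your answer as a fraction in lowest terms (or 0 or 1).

3/5

Take x_1 = 2/5, x_2 = 0:
x_1 → x_2 = 2/5 → 0 = 3/5
(x_1 → x_2) → x_1 = 3/5 → 2/5 = 4/5
x_1 ↔ ((x_1 → x_2) → x_1) = 2/5 ↔ 4/5 = 3/5
No assignment yields a value below 3/5, so this is the minimum.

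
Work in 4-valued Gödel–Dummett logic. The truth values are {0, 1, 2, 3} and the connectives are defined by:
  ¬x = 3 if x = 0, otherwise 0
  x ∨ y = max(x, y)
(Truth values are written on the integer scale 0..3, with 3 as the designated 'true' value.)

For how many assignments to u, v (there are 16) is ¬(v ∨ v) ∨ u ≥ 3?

u = 0, v = 0 ↦ 3  ≥
u = 0, v = 1 ↦ 0  <
u = 0, v = 2 ↦ 0  <
u = 0, v = 3 ↦ 0  <
u = 1, v = 0 ↦ 3  ≥
u = 1, v = 1 ↦ 1  <
u = 1, v = 2 ↦ 1  <
u = 1, v = 3 ↦ 1  <
u = 2, v = 0 ↦ 3  ≥
u = 2, v = 1 ↦ 2  <
u = 2, v = 2 ↦ 2  <
u = 2, v = 3 ↦ 2  <
u = 3, v = 0 ↦ 3  ≥
u = 3, v = 1 ↦ 3  ≥
u = 3, v = 2 ↦ 3  ≥
u = 3, v = 3 ↦ 3  ≥
So 7 of the 16 assignments meet the threshold.

7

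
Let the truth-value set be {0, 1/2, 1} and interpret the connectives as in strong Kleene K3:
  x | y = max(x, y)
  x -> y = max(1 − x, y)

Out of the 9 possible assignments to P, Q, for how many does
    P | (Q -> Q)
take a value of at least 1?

P = 0, Q = 0 ↦ 1  ≥
P = 0, Q = 1/2 ↦ 1/2  <
P = 0, Q = 1 ↦ 1  ≥
P = 1/2, Q = 0 ↦ 1  ≥
P = 1/2, Q = 1/2 ↦ 1/2  <
P = 1/2, Q = 1 ↦ 1  ≥
P = 1, Q = 0 ↦ 1  ≥
P = 1, Q = 1/2 ↦ 1  ≥
P = 1, Q = 1 ↦ 1  ≥
So 7 of the 9 assignments meet the threshold.

7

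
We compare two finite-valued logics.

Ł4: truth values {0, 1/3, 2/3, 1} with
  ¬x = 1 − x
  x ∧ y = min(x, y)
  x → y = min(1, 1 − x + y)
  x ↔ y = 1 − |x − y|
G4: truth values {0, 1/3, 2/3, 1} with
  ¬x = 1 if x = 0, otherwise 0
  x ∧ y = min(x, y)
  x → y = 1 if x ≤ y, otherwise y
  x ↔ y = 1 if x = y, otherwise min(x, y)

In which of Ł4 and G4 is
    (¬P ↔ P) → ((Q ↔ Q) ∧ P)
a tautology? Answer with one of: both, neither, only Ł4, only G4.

In Ł4: at P = 1/3, Q = 0 the value is 2/3 — not a tautology.
In G4: every assignment gives 1 — tautology.

only G4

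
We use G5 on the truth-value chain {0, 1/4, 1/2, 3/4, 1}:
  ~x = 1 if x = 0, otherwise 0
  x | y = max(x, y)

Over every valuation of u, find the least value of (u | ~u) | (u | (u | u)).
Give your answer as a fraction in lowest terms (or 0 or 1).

Take u = 1/4:
~u = ~1/4 = 0
u | ~u = 1/4 | 0 = 1/4
u | u = 1/4 | 1/4 = 1/4
u | (u | u) = 1/4 | 1/4 = 1/4
(u | ~u) | (u | (u | u)) = 1/4 | 1/4 = 1/4
No assignment yields a value below 1/4, so this is the minimum.

1/4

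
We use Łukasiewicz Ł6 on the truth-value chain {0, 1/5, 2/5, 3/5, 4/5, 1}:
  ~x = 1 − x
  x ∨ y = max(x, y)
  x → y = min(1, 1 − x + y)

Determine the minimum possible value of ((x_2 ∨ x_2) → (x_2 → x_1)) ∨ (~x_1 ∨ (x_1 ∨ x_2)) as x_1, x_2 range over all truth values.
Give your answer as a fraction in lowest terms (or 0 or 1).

Take x_1 = 1/5, x_2 = 4/5:
x_2 ∨ x_2 = 4/5 ∨ 4/5 = 4/5
x_2 → x_1 = 4/5 → 1/5 = 2/5
(x_2 ∨ x_2) → (x_2 → x_1) = 4/5 → 2/5 = 3/5
~x_1 = ~1/5 = 4/5
x_1 ∨ x_2 = 1/5 ∨ 4/5 = 4/5
~x_1 ∨ (x_1 ∨ x_2) = 4/5 ∨ 4/5 = 4/5
((x_2 ∨ x_2) → (x_2 → x_1)) ∨ (~x_1 ∨ (x_1 ∨ x_2)) = 3/5 ∨ 4/5 = 4/5
No assignment yields a value below 4/5, so this is the minimum.

4/5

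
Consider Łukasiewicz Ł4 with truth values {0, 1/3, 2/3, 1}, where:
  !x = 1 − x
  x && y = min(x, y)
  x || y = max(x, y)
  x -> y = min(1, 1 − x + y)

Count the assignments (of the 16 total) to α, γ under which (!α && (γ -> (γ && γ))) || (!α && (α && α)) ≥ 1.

α = 0, γ = 0 ↦ 1  ≥
α = 0, γ = 1/3 ↦ 1  ≥
α = 0, γ = 2/3 ↦ 1  ≥
α = 0, γ = 1 ↦ 1  ≥
α = 1/3, γ = 0 ↦ 2/3  <
α = 1/3, γ = 1/3 ↦ 2/3  <
α = 1/3, γ = 2/3 ↦ 2/3  <
α = 1/3, γ = 1 ↦ 2/3  <
α = 2/3, γ = 0 ↦ 1/3  <
α = 2/3, γ = 1/3 ↦ 1/3  <
α = 2/3, γ = 2/3 ↦ 1/3  <
α = 2/3, γ = 1 ↦ 1/3  <
α = 1, γ = 0 ↦ 0  <
α = 1, γ = 1/3 ↦ 0  <
α = 1, γ = 2/3 ↦ 0  <
α = 1, γ = 1 ↦ 0  <
So 4 of the 16 assignments meet the threshold.

4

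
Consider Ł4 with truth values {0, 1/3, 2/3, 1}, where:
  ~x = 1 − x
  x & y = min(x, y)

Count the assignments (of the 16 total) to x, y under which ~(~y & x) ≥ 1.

7

x = 0, y = 0 ↦ 1  ≥
x = 0, y = 1/3 ↦ 1  ≥
x = 0, y = 2/3 ↦ 1  ≥
x = 0, y = 1 ↦ 1  ≥
x = 1/3, y = 0 ↦ 2/3  <
x = 1/3, y = 1/3 ↦ 2/3  <
x = 1/3, y = 2/3 ↦ 2/3  <
x = 1/3, y = 1 ↦ 1  ≥
x = 2/3, y = 0 ↦ 1/3  <
x = 2/3, y = 1/3 ↦ 1/3  <
x = 2/3, y = 2/3 ↦ 2/3  <
x = 2/3, y = 1 ↦ 1  ≥
x = 1, y = 0 ↦ 0  <
x = 1, y = 1/3 ↦ 1/3  <
x = 1, y = 2/3 ↦ 2/3  <
x = 1, y = 1 ↦ 1  ≥
So 7 of the 16 assignments meet the threshold.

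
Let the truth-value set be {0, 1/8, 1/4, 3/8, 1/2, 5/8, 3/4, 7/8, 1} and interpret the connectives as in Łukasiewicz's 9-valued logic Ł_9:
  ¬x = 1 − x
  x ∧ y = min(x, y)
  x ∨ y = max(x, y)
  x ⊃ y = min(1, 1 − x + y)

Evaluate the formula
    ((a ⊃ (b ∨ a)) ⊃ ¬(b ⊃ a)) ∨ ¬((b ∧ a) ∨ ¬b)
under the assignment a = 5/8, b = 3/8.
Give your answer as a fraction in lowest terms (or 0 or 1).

3/8

b ∨ a = 3/8 ∨ 5/8 = 5/8
a ⊃ (b ∨ a) = 5/8 ⊃ 5/8 = 1
b ⊃ a = 3/8 ⊃ 5/8 = 1
¬(b ⊃ a) = ¬1 = 0
(a ⊃ (b ∨ a)) ⊃ ¬(b ⊃ a) = 1 ⊃ 0 = 0
b ∧ a = 3/8 ∧ 5/8 = 3/8
¬b = ¬3/8 = 5/8
(b ∧ a) ∨ ¬b = 3/8 ∨ 5/8 = 5/8
¬((b ∧ a) ∨ ¬b) = ¬5/8 = 3/8
((a ⊃ (b ∨ a)) ⊃ ¬(b ⊃ a)) ∨ ¬((b ∧ a) ∨ ¬b) = 0 ∨ 3/8 = 3/8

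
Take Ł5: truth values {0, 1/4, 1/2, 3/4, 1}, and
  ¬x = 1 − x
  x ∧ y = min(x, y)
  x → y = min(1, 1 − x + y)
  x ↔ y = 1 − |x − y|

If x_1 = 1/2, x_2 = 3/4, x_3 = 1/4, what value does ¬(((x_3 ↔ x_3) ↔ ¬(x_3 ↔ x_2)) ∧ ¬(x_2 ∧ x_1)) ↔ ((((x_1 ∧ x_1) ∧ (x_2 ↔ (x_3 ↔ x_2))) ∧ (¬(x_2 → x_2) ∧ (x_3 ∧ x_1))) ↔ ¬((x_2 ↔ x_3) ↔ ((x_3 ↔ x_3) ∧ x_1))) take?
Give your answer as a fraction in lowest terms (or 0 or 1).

x_3 ↔ x_3 = 1/4 ↔ 1/4 = 1
x_3 ↔ x_2 = 1/4 ↔ 3/4 = 1/2
¬(x_3 ↔ x_2) = ¬1/2 = 1/2
(x_3 ↔ x_3) ↔ ¬(x_3 ↔ x_2) = 1 ↔ 1/2 = 1/2
x_2 ∧ x_1 = 3/4 ∧ 1/2 = 1/2
¬(x_2 ∧ x_1) = ¬1/2 = 1/2
((x_3 ↔ x_3) ↔ ¬(x_3 ↔ x_2)) ∧ ¬(x_2 ∧ x_1) = 1/2 ∧ 1/2 = 1/2
¬(((x_3 ↔ x_3) ↔ ¬(x_3 ↔ x_2)) ∧ ¬(x_2 ∧ x_1)) = ¬1/2 = 1/2
x_1 ∧ x_1 = 1/2 ∧ 1/2 = 1/2
x_3 ↔ x_2 = 1/4 ↔ 3/4 = 1/2
x_2 ↔ (x_3 ↔ x_2) = 3/4 ↔ 1/2 = 3/4
(x_1 ∧ x_1) ∧ (x_2 ↔ (x_3 ↔ x_2)) = 1/2 ∧ 3/4 = 1/2
x_2 → x_2 = 3/4 → 3/4 = 1
¬(x_2 → x_2) = ¬1 = 0
x_3 ∧ x_1 = 1/4 ∧ 1/2 = 1/4
¬(x_2 → x_2) ∧ (x_3 ∧ x_1) = 0 ∧ 1/4 = 0
((x_1 ∧ x_1) ∧ (x_2 ↔ (x_3 ↔ x_2))) ∧ (¬(x_2 → x_2) ∧ (x_3 ∧ x_1)) = 1/2 ∧ 0 = 0
x_2 ↔ x_3 = 3/4 ↔ 1/4 = 1/2
x_3 ↔ x_3 = 1/4 ↔ 1/4 = 1
(x_3 ↔ x_3) ∧ x_1 = 1 ∧ 1/2 = 1/2
(x_2 ↔ x_3) ↔ ((x_3 ↔ x_3) ∧ x_1) = 1/2 ↔ 1/2 = 1
¬((x_2 ↔ x_3) ↔ ((x_3 ↔ x_3) ∧ x_1)) = ¬1 = 0
(((x_1 ∧ x_1) ∧ (x_2 ↔ (x_3 ↔ x_2))) ∧ (¬(x_2 → x_2) ∧ (x_3 ∧ x_1))) ↔ ¬((x_2 ↔ x_3) ↔ ((x_3 ↔ x_3) ∧ x_1)) = 0 ↔ 0 = 1
¬(((x_3 ↔ x_3) ↔ ¬(x_3 ↔ x_2)) ∧ ¬(x_2 ∧ x_1)) ↔ ((((x_1 ∧ x_1) ∧ (x_2 ↔ (x_3 ↔ x_2))) ∧ (¬(x_2 → x_2) ∧ (x_3 ∧ x_1))) ↔ ¬((x_2 ↔ x_3) ↔ ((x_3 ↔ x_3) ∧ x_1))) = 1/2 ↔ 1 = 1/2

1/2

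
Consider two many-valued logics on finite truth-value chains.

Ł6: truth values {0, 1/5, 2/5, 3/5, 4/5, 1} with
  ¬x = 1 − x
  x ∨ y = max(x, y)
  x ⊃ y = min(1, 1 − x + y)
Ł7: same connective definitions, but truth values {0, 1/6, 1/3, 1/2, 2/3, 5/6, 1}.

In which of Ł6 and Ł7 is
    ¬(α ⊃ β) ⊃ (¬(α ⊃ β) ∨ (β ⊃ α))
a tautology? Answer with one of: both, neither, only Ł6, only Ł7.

In Ł6: every assignment gives 1 — tautology.
In Ł7: every assignment gives 1 — tautology.

both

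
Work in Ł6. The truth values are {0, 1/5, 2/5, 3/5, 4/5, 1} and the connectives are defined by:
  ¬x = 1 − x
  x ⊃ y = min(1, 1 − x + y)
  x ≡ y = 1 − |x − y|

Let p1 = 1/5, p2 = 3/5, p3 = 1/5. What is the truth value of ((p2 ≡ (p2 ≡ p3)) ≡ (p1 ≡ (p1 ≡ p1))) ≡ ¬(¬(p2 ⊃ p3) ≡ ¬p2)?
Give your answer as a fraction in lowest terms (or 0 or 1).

4/5

p2 ≡ p3 = 3/5 ≡ 1/5 = 3/5
p2 ≡ (p2 ≡ p3) = 3/5 ≡ 3/5 = 1
p1 ≡ p1 = 1/5 ≡ 1/5 = 1
p1 ≡ (p1 ≡ p1) = 1/5 ≡ 1 = 1/5
(p2 ≡ (p2 ≡ p3)) ≡ (p1 ≡ (p1 ≡ p1)) = 1 ≡ 1/5 = 1/5
p2 ⊃ p3 = 3/5 ⊃ 1/5 = 3/5
¬(p2 ⊃ p3) = ¬3/5 = 2/5
¬p2 = ¬3/5 = 2/5
¬(p2 ⊃ p3) ≡ ¬p2 = 2/5 ≡ 2/5 = 1
¬(¬(p2 ⊃ p3) ≡ ¬p2) = ¬1 = 0
((p2 ≡ (p2 ≡ p3)) ≡ (p1 ≡ (p1 ≡ p1))) ≡ ¬(¬(p2 ⊃ p3) ≡ ¬p2) = 1/5 ≡ 0 = 4/5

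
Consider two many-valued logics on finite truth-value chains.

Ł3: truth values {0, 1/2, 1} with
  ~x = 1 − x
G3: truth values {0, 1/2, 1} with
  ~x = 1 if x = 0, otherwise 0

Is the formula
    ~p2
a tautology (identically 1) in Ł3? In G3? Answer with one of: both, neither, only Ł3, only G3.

neither

In Ł3: at p2 = 1/2 the value is 1/2 — not a tautology.
In G3: at p2 = 1/2 the value is 0 — not a tautology.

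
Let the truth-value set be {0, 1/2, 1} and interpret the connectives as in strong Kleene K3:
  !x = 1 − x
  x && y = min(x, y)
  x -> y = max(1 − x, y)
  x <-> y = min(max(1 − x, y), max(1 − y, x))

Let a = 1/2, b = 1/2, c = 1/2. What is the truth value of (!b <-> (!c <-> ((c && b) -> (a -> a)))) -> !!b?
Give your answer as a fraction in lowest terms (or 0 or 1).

1/2

!b = !1/2 = 1/2
!c = !1/2 = 1/2
c && b = 1/2 && 1/2 = 1/2
a -> a = 1/2 -> 1/2 = 1/2
(c && b) -> (a -> a) = 1/2 -> 1/2 = 1/2
!c <-> ((c && b) -> (a -> a)) = 1/2 <-> 1/2 = 1/2
!b <-> (!c <-> ((c && b) -> (a -> a))) = 1/2 <-> 1/2 = 1/2
!b = !1/2 = 1/2
!!b = !1/2 = 1/2
(!b <-> (!c <-> ((c && b) -> (a -> a)))) -> !!b = 1/2 -> 1/2 = 1/2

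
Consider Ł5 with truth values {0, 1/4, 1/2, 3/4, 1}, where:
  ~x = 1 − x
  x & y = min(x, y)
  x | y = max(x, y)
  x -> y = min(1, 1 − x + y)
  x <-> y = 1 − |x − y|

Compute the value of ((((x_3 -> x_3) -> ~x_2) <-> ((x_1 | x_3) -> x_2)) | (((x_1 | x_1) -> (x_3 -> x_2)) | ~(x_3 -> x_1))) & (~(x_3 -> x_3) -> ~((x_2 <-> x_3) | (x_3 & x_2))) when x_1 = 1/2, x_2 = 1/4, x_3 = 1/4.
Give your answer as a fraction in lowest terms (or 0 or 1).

x_3 -> x_3 = 1/4 -> 1/4 = 1
~x_2 = ~1/4 = 3/4
(x_3 -> x_3) -> ~x_2 = 1 -> 3/4 = 3/4
x_1 | x_3 = 1/2 | 1/4 = 1/2
(x_1 | x_3) -> x_2 = 1/2 -> 1/4 = 3/4
((x_3 -> x_3) -> ~x_2) <-> ((x_1 | x_3) -> x_2) = 3/4 <-> 3/4 = 1
x_1 | x_1 = 1/2 | 1/2 = 1/2
x_3 -> x_2 = 1/4 -> 1/4 = 1
(x_1 | x_1) -> (x_3 -> x_2) = 1/2 -> 1 = 1
x_3 -> x_1 = 1/4 -> 1/2 = 1
~(x_3 -> x_1) = ~1 = 0
((x_1 | x_1) -> (x_3 -> x_2)) | ~(x_3 -> x_1) = 1 | 0 = 1
(((x_3 -> x_3) -> ~x_2) <-> ((x_1 | x_3) -> x_2)) | (((x_1 | x_1) -> (x_3 -> x_2)) | ~(x_3 -> x_1)) = 1 | 1 = 1
x_3 -> x_3 = 1/4 -> 1/4 = 1
~(x_3 -> x_3) = ~1 = 0
x_2 <-> x_3 = 1/4 <-> 1/4 = 1
x_3 & x_2 = 1/4 & 1/4 = 1/4
(x_2 <-> x_3) | (x_3 & x_2) = 1 | 1/4 = 1
~((x_2 <-> x_3) | (x_3 & x_2)) = ~1 = 0
~(x_3 -> x_3) -> ~((x_2 <-> x_3) | (x_3 & x_2)) = 0 -> 0 = 1
((((x_3 -> x_3) -> ~x_2) <-> ((x_1 | x_3) -> x_2)) | (((x_1 | x_1) -> (x_3 -> x_2)) | ~(x_3 -> x_1))) & (~(x_3 -> x_3) -> ~((x_2 <-> x_3) | (x_3 & x_2))) = 1 & 1 = 1

1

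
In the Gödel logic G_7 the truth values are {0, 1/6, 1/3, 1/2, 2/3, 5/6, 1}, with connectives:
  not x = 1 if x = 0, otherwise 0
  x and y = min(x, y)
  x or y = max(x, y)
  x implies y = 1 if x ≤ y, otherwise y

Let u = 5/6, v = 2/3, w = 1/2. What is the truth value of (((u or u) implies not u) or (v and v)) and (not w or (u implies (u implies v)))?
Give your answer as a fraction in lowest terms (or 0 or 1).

2/3

u or u = 5/6 or 5/6 = 5/6
not u = not 5/6 = 0
(u or u) implies not u = 5/6 implies 0 = 0
v and v = 2/3 and 2/3 = 2/3
((u or u) implies not u) or (v and v) = 0 or 2/3 = 2/3
not w = not 1/2 = 0
u implies v = 5/6 implies 2/3 = 2/3
u implies (u implies v) = 5/6 implies 2/3 = 2/3
not w or (u implies (u implies v)) = 0 or 2/3 = 2/3
(((u or u) implies not u) or (v and v)) and (not w or (u implies (u implies v))) = 2/3 and 2/3 = 2/3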